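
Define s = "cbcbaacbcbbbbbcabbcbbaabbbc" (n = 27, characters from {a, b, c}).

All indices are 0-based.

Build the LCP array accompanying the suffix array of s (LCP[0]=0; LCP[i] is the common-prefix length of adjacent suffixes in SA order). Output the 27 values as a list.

[0, 2, 1, 3, 1, 0, 3, 1, 2, 4, 3, 4, 2, 3, 3, 1, 2, 2, 3, 4, 0, 1, 1, 2, 3, 2, 4]

rank | idx | suffix
   0 |  21 | aabbbc
   1 |   4 | aacbcbbbbbcabbcbbaabbbc
   2 |  22 | abbbc
   3 |  15 | abbcbbaabbbc
   4 |   5 | acbcbbbbbcabbcbbaabbbc
   5 |  20 | baabbbc
   6 |   3 | baacbcbbbbbcabbcbbaabbbc
   7 |  19 | bbaabbbc
   8 |   9 | bbbbbcabbcbbaabbbc
   9 |  10 | bbbbcabbcbbaabbbc
  10 |  23 | bbbc
  11 |  11 | bbbcabbcbbaabbbc
  12 |  24 | bbc
  13 |  12 | bbcabbcbbaabbbc
  14 |  16 | bbcbbaabbbc
  15 |  25 | bc
  16 |  13 | bcabbcbbaabbbc
  17 |   1 | bcbaacbcbbbbbcabbcbbaabbbc
  18 |  17 | bcbbaabbbc
  19 |   7 | bcbbbbbcabbcbbaabbbc
  20 |  26 | c
  21 |  14 | cabbcbbaabbbc
  22 |   2 | cbaacbcbbbbbcabbcbbaabbbc
  23 |  18 | cbbaabbbc
  24 |   8 | cbbbbbcabbcbbaabbbc
  25 |   0 | cbcbaacbcbbbbbcabbcbbaabbbc
  26 |   6 | cbcbbbbbcabbcbbaabbbc

SA = [21, 4, 22, 15, 5, 20, 3, 19, 9, 10, 23, 11, 24, 12, 16, 25, 13, 1, 17, 7, 26, 14, 2, 18, 8, 0, 6]
[i] adj suffixes → lcp
  [1] 21/4 → 2 ('aa')
  [2] 4/22 → 1 ('a')
  [3] 22/15 → 3 ('abb')
  [4] 15/5 → 1 ('a')
  [5] 5/20 → 0 ('')
  [6] 20/3 → 3 ('baa')
  [7] 3/19 → 1 ('b')
  [8] 19/9 → 2 ('bb')
  [9] 9/10 → 4 ('bbbb')
  [10] 10/23 → 3 ('bbb')
  [11] 23/11 → 4 ('bbbc')
  [12] 11/24 → 2 ('bb')
  [13] 24/12 → 3 ('bbc')
  [14] 12/16 → 3 ('bbc')
  [15] 16/25 → 1 ('b')
  [16] 25/13 → 2 ('bc')
  [17] 13/1 → 2 ('bc')
  [18] 1/17 → 3 ('bcb')
  [19] 17/7 → 4 ('bcbb')
  [20] 7/26 → 0 ('')
  [21] 26/14 → 1 ('c')
  [22] 14/2 → 1 ('c')
  [23] 2/18 → 2 ('cb')
  [24] 18/8 → 3 ('cbb')
  [25] 8/0 → 2 ('cb')
  [26] 0/6 → 4 ('cbcb')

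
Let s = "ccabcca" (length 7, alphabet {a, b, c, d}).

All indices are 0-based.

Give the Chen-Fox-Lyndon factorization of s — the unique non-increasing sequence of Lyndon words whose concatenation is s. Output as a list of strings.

emit factor 1: 'c' (i=0, period=1)
emit factor 2: 'c' (i=1, period=1)
emit factor 3: 'abcc' (i=2, period=4)
emit factor 4: 'a' (i=6, period=1)

["c", "c", "abcc", "a"]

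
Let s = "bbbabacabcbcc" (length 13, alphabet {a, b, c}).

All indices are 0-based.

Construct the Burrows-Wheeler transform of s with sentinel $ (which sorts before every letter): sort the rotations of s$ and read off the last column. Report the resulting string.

rank  rotation        last
    0  $bbbabacabcbcc  c
    1  abacabcbcc$bbb  b
    2  abcbcc$bbbabac  c
    3  acabcbcc$bbbab  b
    4  babacabcbcc$bb  b
    5  bacabcbcc$bbba  a
    6  bbabacabcbcc$b  b
    7  bbbabacabcbcc$  $
    8  bcbcc$bbbabaca  a
    9  bcc$bbbabacabc  c
   10  c$bbbabacabcbc  c
   11  cabcbcc$bbbaba  a
   12  cbcc$bbbabacab  b
   13  cc$bbbabacabcb  b

cbcbbab$accabb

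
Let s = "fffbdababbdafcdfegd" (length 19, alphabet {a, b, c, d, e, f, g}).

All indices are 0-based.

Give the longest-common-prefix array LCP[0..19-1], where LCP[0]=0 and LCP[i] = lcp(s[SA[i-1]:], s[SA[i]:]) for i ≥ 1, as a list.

[0, 2, 1, 0, 1, 1, 3, 0, 0, 1, 2, 1, 0, 0, 1, 1, 1, 2, 0]

sorted suffixes:
  #0 SA[0]=5  'ababbdafcdfegd'
  #1 SA[1]=7  'abbdafcdfegd'
  #2 SA[2]=11  'afcdfegd'
  #3 SA[3]=6  'babbdafcdfegd'
  #4 SA[4]=8  'bbdafcdfegd'
  #5 SA[5]=3  'bdababbdafcdfegd'
  #6 SA[6]=9  'bdafcdfegd'
  #7 SA[7]=13  'cdfegd'
  #8 SA[8]=18  'd'
  #9 SA[9]=4  'dababbdafcdfegd'
  #10 SA[10]=10  'dafcdfegd'
  #11 SA[11]=14  'dfegd'
  #12 SA[12]=16  'egd'
  #13 SA[13]=2  'fbdababbdafcdfegd'
  #14 SA[14]=12  'fcdfegd'
  #15 SA[15]=15  'fegd'
  #16 SA[16]=1  'ffbdababbdafcdfegd'
  #17 SA[17]=0  'fffbdababbdafcdfegd'
  #18 SA[18]=17  'gd'

SA = [5, 7, 11, 6, 8, 3, 9, 13, 18, 4, 10, 14, 16, 2, 12, 15, 1, 0, 17]
rank  pair      lcp
   1  s[5:],s[7:]  2  'ab'
   2  s[7:],s[11:]  1  'a'
   3  s[11:],s[6:]  0  ''
   4  s[6:],s[8:]  1  'b'
   5  s[8:],s[3:]  1  'b'
   6  s[3:],s[9:]  3  'bda'
   7  s[9:],s[13:]  0  ''
   8  s[13:],s[18:]  0  ''
   9  s[18:],s[4:]  1  'd'
  10  s[4:],s[10:]  2  'da'
  11  s[10:],s[14:]  1  'd'
  12  s[14:],s[16:]  0  ''
  13  s[16:],s[2:]  0  ''
  14  s[2:],s[12:]  1  'f'
  15  s[12:],s[15:]  1  'f'
  16  s[15:],s[1:]  1  'f'
  17  s[1:],s[0:]  2  'ff'
  18  s[0:],s[17:]  0  ''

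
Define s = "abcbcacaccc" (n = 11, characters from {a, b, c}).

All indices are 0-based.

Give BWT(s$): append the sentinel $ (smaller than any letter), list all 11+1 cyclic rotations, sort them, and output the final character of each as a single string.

c$cccacbabca

rank  rotation      last
    0  $abcbcacaccc  c
    1  abcbcacaccc$  $
    2  acaccc$abcbc  c
    3  accc$abcbcac  c
    4  bcacaccc$abc  c
    5  bcbcacaccc$a  a
    6  c$abcbcacacc  c
    7  cacaccc$abcb  b
    8  caccc$abcbca  a
    9  cbcacaccc$ab  b
   10  cc$abcbcacac  c
   11  ccc$abcbcaca  a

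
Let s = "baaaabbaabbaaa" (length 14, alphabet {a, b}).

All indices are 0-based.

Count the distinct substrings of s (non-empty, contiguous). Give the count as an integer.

70

rank | idx | suffix
   0 |  13 | a
   1 |  12 | aa
   2 |  11 | aaa
   3 |   1 | aaaabbaabbaaa
   4 |   2 | aaabbaabbaaa
   5 |   7 | aabbaaa
   6 |   3 | aabbaabbaaa
   7 |   8 | abbaaa
   8 |   4 | abbaabbaaa
   9 |  10 | baaa
  10 |   0 | baaaabbaabbaaa
  11 |   6 | baabbaaa
  12 |   9 | bbaaa
  13 |   5 | bbaabbaaa

SA = [13, 12, 11, 1, 2, 7, 3, 8, 4, 10, 0, 6, 9, 5]
[i] adj suffixes → lcp
  [1] 13/12 → 1 ('a')
  [2] 12/11 → 2 ('aa')
  [3] 11/1 → 3 ('aaa')
  [4] 1/2 → 3 ('aaa')
  [5] 2/7 → 2 ('aa')
  [6] 7/3 → 6 ('aabbaa')
  [7] 3/8 → 1 ('a')
  [8] 8/4 → 5 ('abbaa')
  [9] 4/10 → 0 ('')
  [10] 10/0 → 4 ('baaa')
  [11] 0/6 → 3 ('baa')
  [12] 6/9 → 1 ('b')
  [13] 9/5 → 4 ('bbaa')

n(n+1)/2 = 14·15/2 = 105
Σ LCP = 0 + 1 + 2 + 3 + 3 + 2 + 6 + 1 + 5 + 0 + 4 + 3 + 1 + 4 = 35
distinct = 105 − 35 = 70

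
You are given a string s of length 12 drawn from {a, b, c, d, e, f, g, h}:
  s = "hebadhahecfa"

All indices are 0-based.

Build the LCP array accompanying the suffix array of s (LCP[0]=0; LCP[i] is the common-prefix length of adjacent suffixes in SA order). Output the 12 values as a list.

[0, 1, 1, 0, 0, 0, 0, 1, 0, 0, 1, 2]

rank | idx | suffix
   0 |  11 | a
   1 |   3 | adhahecfa
   2 |   6 | ahecfa
   3 |   2 | badhahecfa
   4 |   9 | cfa
   5 |   4 | dhahecfa
   6 |   1 | ebadhahecfa
   7 |   8 | ecfa
   8 |  10 | fa
   9 |   5 | hahecfa
  10 |   0 | hebadhahecfa
  11 |   7 | hecfa

SA = [11, 3, 6, 2, 9, 4, 1, 8, 10, 5, 0, 7]
rank  pair      lcp
   1  s[11:],s[3:]  1  'a'
   2  s[3:],s[6:]  1  'a'
   3  s[6:],s[2:]  0  ''
   4  s[2:],s[9:]  0  ''
   5  s[9:],s[4:]  0  ''
   6  s[4:],s[1:]  0  ''
   7  s[1:],s[8:]  1  'e'
   8  s[8:],s[10:]  0  ''
   9  s[10:],s[5:]  0  ''
  10  s[5:],s[0:]  1  'h'
  11  s[0:],s[7:]  2  'he'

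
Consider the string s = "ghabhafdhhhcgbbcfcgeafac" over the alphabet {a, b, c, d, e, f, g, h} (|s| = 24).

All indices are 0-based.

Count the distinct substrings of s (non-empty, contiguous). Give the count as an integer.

rank→(start, suffix):
  0 → (2, 'abhafdhhhcgbbcfcgeafac')
  1 → (22, 'ac')
  2 → (20, 'afac')
  3 → (5, 'afdhhhcgbbcfcgeafac')
  4 → (13, 'bbcfcgeafac')
  5 → (14, 'bcfcgeafac')
  6 → (3, 'bhafdhhhcgbbcfcgeafac')
  7 → (23, 'c')
  8 → (15, 'cfcgeafac')
  9 → (11, 'cgbbcfcgeafac')
  10 → (17, 'cgeafac')
  11 → (7, 'dhhhcgbbcfcgeafac')
  12 → (19, 'eafac')
  13 → (21, 'fac')
  14 → (16, 'fcgeafac')
  15 → (6, 'fdhhhcgbbcfcgeafac')
  16 → (12, 'gbbcfcgeafac')
  17 → (18, 'geafac')
  18 → (0, 'ghabhafdhhhcgbbcfcgeafac')
  19 → (1, 'habhafdhhhcgbbcfcgeafac')
  20 → (4, 'hafdhhhcgbbcfcgeafac')
  21 → (10, 'hcgbbcfcgeafac')
  22 → (9, 'hhcgbbcfcgeafac')
  23 → (8, 'hhhcgbbcfcgeafac')

SA = [2, 22, 20, 5, 13, 14, 3, 23, 15, 11, 17, 7, 19, 21, 16, 6, 12, 18, 0, 1, 4, 10, 9, 8]
rank  pair      lcp
   1  s[2:],s[22:]  1  'a'
   2  s[22:],s[20:]  1  'a'
   3  s[20:],s[5:]  2  'af'
   4  s[5:],s[13:]  0  ''
   5  s[13:],s[14:]  1  'b'
   6  s[14:],s[3:]  1  'b'
   7  s[3:],s[23:]  0  ''
   8  s[23:],s[15:]  1  'c'
   9  s[15:],s[11:]  1  'c'
  10  s[11:],s[17:]  2  'cg'
  11  s[17:],s[7:]  0  ''
  12  s[7:],s[19:]  0  ''
  13  s[19:],s[21:]  0  ''
  14  s[21:],s[16:]  1  'f'
  15  s[16:],s[6:]  1  'f'
  16  s[6:],s[12:]  0  ''
  17  s[12:],s[18:]  1  'g'
  18  s[18:],s[0:]  1  'g'
  19  s[0:],s[1:]  0  ''
  20  s[1:],s[4:]  2  'ha'
  21  s[4:],s[10:]  1  'h'
  22  s[10:],s[9:]  1  'h'
  23  s[9:],s[8:]  2  'hh'

n(n+1)/2 = 24·25/2 = 300
Σ LCP = 0 + 1 + 1 + 2 + 0 + 1 + 1 + 0 + 1 + 1 + 2 + 0 + 0 + 0 + 1 + 1 + 0 + 1 + 1 + 0 + 2 + 1 + 1 + 2 = 20
distinct = 300 − 20 = 280

280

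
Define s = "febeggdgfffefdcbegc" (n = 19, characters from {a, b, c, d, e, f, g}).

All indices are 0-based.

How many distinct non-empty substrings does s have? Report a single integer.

172

rank→(start, suffix):
  0 → (15, 'begc')
  1 → (2, 'beggdgfffefdcbegc')
  2 → (18, 'c')
  3 → (14, 'cbegc')
  4 → (13, 'dcbegc')
  5 → (6, 'dgfffefdcbegc')
  6 → (1, 'ebeggdgfffefdcbegc')
  7 → (11, 'efdcbegc')
  8 → (16, 'egc')
  9 → (3, 'eggdgfffefdcbegc')
  10 → (12, 'fdcbegc')
  11 → (0, 'febeggdgfffefdcbegc')
  12 → (10, 'fefdcbegc')
  13 → (9, 'ffefdcbegc')
  14 → (8, 'fffefdcbegc')
  15 → (17, 'gc')
  16 → (5, 'gdgfffefdcbegc')
  17 → (7, 'gfffefdcbegc')
  18 → (4, 'ggdgfffefdcbegc')

SA = [15, 2, 18, 14, 13, 6, 1, 11, 16, 3, 12, 0, 10, 9, 8, 17, 5, 7, 4]
[i] adj suffixes → lcp
  [1] 15/2 → 3 ('beg')
  [2] 2/18 → 0 ('')
  [3] 18/14 → 1 ('c')
  [4] 14/13 → 0 ('')
  [5] 13/6 → 1 ('d')
  [6] 6/1 → 0 ('')
  [7] 1/11 → 1 ('e')
  [8] 11/16 → 1 ('e')
  [9] 16/3 → 2 ('eg')
  [10] 3/12 → 0 ('')
  [11] 12/0 → 1 ('f')
  [12] 0/10 → 2 ('fe')
  [13] 10/9 → 1 ('f')
  [14] 9/8 → 2 ('ff')
  [15] 8/17 → 0 ('')
  [16] 17/5 → 1 ('g')
  [17] 5/7 → 1 ('g')
  [18] 7/4 → 1 ('g')

n(n+1)/2 = 19·20/2 = 190
Σ LCP = 0 + 3 + 0 + 1 + 0 + 1 + 0 + 1 + 1 + 2 + 0 + 1 + 2 + 1 + 2 + 0 + 1 + 1 + 1 = 18
distinct = 190 − 18 = 172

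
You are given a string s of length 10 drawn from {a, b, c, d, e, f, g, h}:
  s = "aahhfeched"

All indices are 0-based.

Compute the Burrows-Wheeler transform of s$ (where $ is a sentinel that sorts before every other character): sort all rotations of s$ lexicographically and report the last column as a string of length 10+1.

d$aeefhhcha

rank  rotation     last
    0  $aahhfeched  d
    1  aahhfeched$  $
    2  ahhfeched$a  a
    3  ched$aahhfe  e
    4  d$aahhfeche  e
    5  eched$aahhf  f
    6  ed$aahhfech  h
    7  feched$aahh  h
    8  hed$aahhfec  c
    9  hfeched$aah  h
   10  hhfeched$aa  a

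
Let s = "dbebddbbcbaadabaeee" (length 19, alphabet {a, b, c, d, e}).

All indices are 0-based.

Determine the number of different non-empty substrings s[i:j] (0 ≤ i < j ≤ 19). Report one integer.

173

rank | idx | suffix
   0 |  10 | aadabaeee
   1 |  13 | abaeee
   2 |  11 | adabaeee
   3 |  15 | aeee
   4 |   9 | baadabaeee
   5 |  14 | baeee
   6 |   6 | bbcbaadabaeee
   7 |   7 | bcbaadabaeee
   8 |   3 | bddbbcbaadabaeee
   9 |   1 | bebddbbcbaadabaeee
  10 |   8 | cbaadabaeee
  11 |  12 | dabaeee
  12 |   5 | dbbcbaadabaeee
  13 |   0 | dbebddbbcbaadabaeee
  14 |   4 | ddbbcbaadabaeee
  15 |  18 | e
  16 |   2 | ebddbbcbaadabaeee
  17 |  17 | ee
  18 |  16 | eee

SA = [10, 13, 11, 15, 9, 14, 6, 7, 3, 1, 8, 12, 5, 0, 4, 18, 2, 17, 16]
[i] adj suffixes → lcp
  [1] 10/13 → 1 ('a')
  [2] 13/11 → 1 ('a')
  [3] 11/15 → 1 ('a')
  [4] 15/9 → 0 ('')
  [5] 9/14 → 2 ('ba')
  [6] 14/6 → 1 ('b')
  [7] 6/7 → 1 ('b')
  [8] 7/3 → 1 ('b')
  [9] 3/1 → 1 ('b')
  [10] 1/8 → 0 ('')
  [11] 8/12 → 0 ('')
  [12] 12/5 → 1 ('d')
  [13] 5/0 → 2 ('db')
  [14] 0/4 → 1 ('d')
  [15] 4/18 → 0 ('')
  [16] 18/2 → 1 ('e')
  [17] 2/17 → 1 ('e')
  [18] 17/16 → 2 ('ee')

n(n+1)/2 = 19·20/2 = 190
Σ LCP = 0 + 1 + 1 + 1 + 0 + 2 + 1 + 1 + 1 + 1 + 0 + 0 + 1 + 2 + 1 + 0 + 1 + 1 + 2 = 17
distinct = 190 − 17 = 173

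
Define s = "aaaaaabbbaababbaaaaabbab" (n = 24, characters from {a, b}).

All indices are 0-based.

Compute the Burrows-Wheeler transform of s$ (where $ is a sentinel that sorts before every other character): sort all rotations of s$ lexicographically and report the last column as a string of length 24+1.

b$baaaaabaababaaabbbaabaa

rank  rotation                   last
    0  $aaaaaabbbaababbaaaaabbab  b
    1  aaaaaabbbaababbaaaaabbab$  $
    2  aaaaabbab$aaaaaabbbaababb  b
    3  aaaaabbbaababbaaaaabbab$a  a
    4  aaaabbab$aaaaaabbbaababba  a
    5  aaaabbbaababbaaaaabbab$aa  a
    6  aaabbab$aaaaaabbbaababbaa  a
    7  aaabbbaababbaaaaabbab$aaa  a
    8  aababbaaaaabbab$aaaaaabbb  b
    9  aabbab$aaaaaabbbaababbaaa  a
   10  aabbbaababbaaaaabbab$aaaa  a
   11  ab$aaaaaabbbaababbaaaaabb  b
   12  ababbaaaaabbab$aaaaaabbba  a
   13  abbaaaaabbab$aaaaaabbbaab  b
   14  abbab$aaaaaabbbaababbaaaa  a
   15  abbbaababbaaaaabbab$aaaaa  a
   16  b$aaaaaabbbaababbaaaaabba  a
   17  baaaaabbab$aaaaaabbbaabab  b
   18  baababbaaaaabbab$aaaaaabb  b
   19  bab$aaaaaabbbaababbaaaaab  b
   20  babbaaaaabbab$aaaaaabbbaa  a
   21  bbaaaaabbab$aaaaaabbbaaba  a
   22  bbaababbaaaaabbab$aaaaaab  b
   23  bbab$aaaaaabbbaababbaaaaa  a
   24  bbbaababbaaaaabbab$aaaaaa  a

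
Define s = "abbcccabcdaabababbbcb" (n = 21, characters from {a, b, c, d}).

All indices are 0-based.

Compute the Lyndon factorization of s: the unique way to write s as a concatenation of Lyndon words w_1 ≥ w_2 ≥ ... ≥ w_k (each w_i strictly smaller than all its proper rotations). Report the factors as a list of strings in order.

emit factor 1: 'abbcccabcd' (i=0, period=10)
emit factor 2: 'aabababbbcb' (i=10, period=11)

["abbcccabcd", "aabababbbcb"]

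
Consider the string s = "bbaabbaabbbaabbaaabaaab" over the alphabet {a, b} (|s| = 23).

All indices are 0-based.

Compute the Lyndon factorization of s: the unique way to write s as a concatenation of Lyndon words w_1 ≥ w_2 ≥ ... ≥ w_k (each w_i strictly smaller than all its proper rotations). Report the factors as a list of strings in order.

["b", "b", "aabbaabbb", "aabb", "aaab", "aaab"]

emit factor 1: 'b' (i=0, period=1)
emit factor 2: 'b' (i=1, period=1)
emit factor 3: 'aabbaabbb' (i=2, period=9)
emit factor 4: 'aabb' (i=11, period=4)
emit factor 5: 'aaab' (i=15, period=4)
emit factor 6: 'aaab' (i=19, period=4)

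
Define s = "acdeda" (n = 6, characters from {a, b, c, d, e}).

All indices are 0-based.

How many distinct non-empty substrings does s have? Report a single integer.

sorted suffixes:
  #0 SA[0]=5  'a'
  #1 SA[1]=0  'acdeda'
  #2 SA[2]=1  'cdeda'
  #3 SA[3]=4  'da'
  #4 SA[4]=2  'deda'
  #5 SA[5]=3  'eda'

SA = [5, 0, 1, 4, 2, 3]
rank  pair      lcp
   1  s[5:],s[0:]  1  'a'
   2  s[0:],s[1:]  0  ''
   3  s[1:],s[4:]  0  ''
   4  s[4:],s[2:]  1  'd'
   5  s[2:],s[3:]  0  ''

n(n+1)/2 = 6·7/2 = 21
Σ LCP = 0 + 1 + 0 + 0 + 1 + 0 = 2
distinct = 21 − 2 = 19

19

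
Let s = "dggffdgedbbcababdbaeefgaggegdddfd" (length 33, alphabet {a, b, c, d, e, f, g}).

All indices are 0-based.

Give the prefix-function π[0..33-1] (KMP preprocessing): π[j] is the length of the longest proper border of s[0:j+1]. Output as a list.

π[0] = 0
j=1 s[j]='g': π[1]=0 (border '')
j=2 s[j]='g': π[2]=0 (border '')
j=3 s[j]='f': π[3]=0 (border '')
j=4 s[j]='f': π[4]=0 (border '')
j=5 s[j]='d': π[5]=1 (border 'd')
j=6 s[j]='g': π[6]=2 (border 'dg')
j=7 s[j]='e': k: 2→0; π[7]=0 (border '')
j=8 s[j]='d': π[8]=1 (border 'd')
j=9 s[j]='b': k: 1→0; π[9]=0 (border '')
j=10 s[j]='b': π[10]=0 (border '')
j=11 s[j]='c': π[11]=0 (border '')
j=12 s[j]='a': π[12]=0 (border '')
j=13 s[j]='b': π[13]=0 (border '')
j=14 s[j]='a': π[14]=0 (border '')
j=15 s[j]='b': π[15]=0 (border '')
j=16 s[j]='d': π[16]=1 (border 'd')
j=17 s[j]='b': k: 1→0; π[17]=0 (border '')
j=18 s[j]='a': π[18]=0 (border '')
j=19 s[j]='e': π[19]=0 (border '')
j=20 s[j]='e': π[20]=0 (border '')
j=21 s[j]='f': π[21]=0 (border '')
j=22 s[j]='g': π[22]=0 (border '')
j=23 s[j]='a': π[23]=0 (border '')
j=24 s[j]='g': π[24]=0 (border '')
j=25 s[j]='g': π[25]=0 (border '')
j=26 s[j]='e': π[26]=0 (border '')
j=27 s[j]='g': π[27]=0 (border '')
j=28 s[j]='d': π[28]=1 (border 'd')
j=29 s[j]='d': k: 1→0; π[29]=1 (border 'd')
j=30 s[j]='d': k: 1→0; π[30]=1 (border 'd')
j=31 s[j]='f': k: 1→0; π[31]=0 (border '')
j=32 s[j]='d': π[32]=1 (border 'd')

[0, 0, 0, 0, 0, 1, 2, 0, 1, 0, 0, 0, 0, 0, 0, 0, 1, 0, 0, 0, 0, 0, 0, 0, 0, 0, 0, 0, 1, 1, 1, 0, 1]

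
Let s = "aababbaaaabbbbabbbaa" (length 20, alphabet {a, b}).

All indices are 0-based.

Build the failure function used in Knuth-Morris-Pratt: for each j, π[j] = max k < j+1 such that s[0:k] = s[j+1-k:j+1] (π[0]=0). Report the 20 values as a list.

[0, 1, 0, 1, 0, 0, 1, 2, 2, 2, 3, 0, 0, 0, 1, 0, 0, 0, 1, 2]

π[0] = 0
j=1 s[j]='a': π[1]=1 (border 'a')
j=2 s[j]='b': k: 1→0; π[2]=0 (border '')
j=3 s[j]='a': π[3]=1 (border 'a')
j=4 s[j]='b': k: 1→0; π[4]=0 (border '')
j=5 s[j]='b': π[5]=0 (border '')
j=6 s[j]='a': π[6]=1 (border 'a')
j=7 s[j]='a': π[7]=2 (border 'aa')
j=8 s[j]='a': k: 2→1; π[8]=2 (border 'aa')
j=9 s[j]='a': k: 2→1; π[9]=2 (border 'aa')
j=10 s[j]='b': π[10]=3 (border 'aab')
j=11 s[j]='b': k: 3→0; π[11]=0 (border '')
j=12 s[j]='b': π[12]=0 (border '')
j=13 s[j]='b': π[13]=0 (border '')
j=14 s[j]='a': π[14]=1 (border 'a')
j=15 s[j]='b': k: 1→0; π[15]=0 (border '')
j=16 s[j]='b': π[16]=0 (border '')
j=17 s[j]='b': π[17]=0 (border '')
j=18 s[j]='a': π[18]=1 (border 'a')
j=19 s[j]='a': π[19]=2 (border 'aa')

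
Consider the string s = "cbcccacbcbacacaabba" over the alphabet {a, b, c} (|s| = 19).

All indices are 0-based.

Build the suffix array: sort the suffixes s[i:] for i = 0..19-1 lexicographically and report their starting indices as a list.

rank | idx | suffix
   0 |  18 | a
   1 |  14 | aabba
   2 |  15 | abba
   3 |  12 | acaabba
   4 |  10 | acacaabba
   5 |   5 | acbcbacacaabba
   6 |  17 | ba
   7 |   9 | bacacaabba
   8 |  16 | bba
   9 |   7 | bcbacacaabba
  10 |   1 | bcccacbcbacacaabba
  11 |  13 | caabba
  12 |  11 | cacaabba
  13 |   4 | cacbcbacacaabba
  14 |   8 | cbacacaabba
  15 |   6 | cbcbacacaabba
  16 |   0 | cbcccacbcbacacaabba
  17 |   3 | ccacbcbacacaabba
  18 |   2 | cccacbcbacacaabba

[18, 14, 15, 12, 10, 5, 17, 9, 16, 7, 1, 13, 11, 4, 8, 6, 0, 3, 2]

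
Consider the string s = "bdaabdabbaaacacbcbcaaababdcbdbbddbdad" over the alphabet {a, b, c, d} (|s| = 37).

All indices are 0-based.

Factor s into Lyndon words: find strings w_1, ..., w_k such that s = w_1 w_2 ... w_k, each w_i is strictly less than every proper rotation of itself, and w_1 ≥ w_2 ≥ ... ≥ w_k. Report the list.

["bd", "aabdabb", "aaacacbcbc", "aaababdcbdbbddbdad"]

emit factor 1: 'bd' (i=0, period=2)
emit factor 2: 'aabdabb' (i=2, period=7)
emit factor 3: 'aaacacbcbc' (i=9, period=10)
emit factor 4: 'aaababdcbdbbddbdad' (i=19, period=18)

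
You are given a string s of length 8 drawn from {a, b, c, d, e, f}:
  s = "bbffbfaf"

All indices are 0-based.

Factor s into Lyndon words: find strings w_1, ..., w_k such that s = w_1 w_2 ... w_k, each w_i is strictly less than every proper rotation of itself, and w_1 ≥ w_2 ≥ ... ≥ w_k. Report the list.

emit factor 1: 'bbffbf' (i=0, period=6)
emit factor 2: 'af' (i=6, period=2)

["bbffbf", "af"]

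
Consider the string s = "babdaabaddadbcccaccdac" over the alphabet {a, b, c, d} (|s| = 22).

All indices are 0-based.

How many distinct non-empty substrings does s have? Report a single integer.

rank→(start, suffix):
  0 → (4, 'aabaddadbcccaccdac')
  1 → (5, 'abaddadbcccaccdac')
  2 → (1, 'abdaabaddadbcccaccdac')
  3 → (20, 'ac')
  4 → (16, 'accdac')
  5 → (10, 'adbcccaccdac')
  6 → (7, 'addadbcccaccdac')
  7 → (0, 'babdaabaddadbcccaccdac')
  8 → (6, 'baddadbcccaccdac')
  9 → (12, 'bcccaccdac')
  10 → (2, 'bdaabaddadbcccaccdac')
  11 → (21, 'c')
  12 → (15, 'caccdac')
  13 → (14, 'ccaccdac')
  14 → (13, 'cccaccdac')
  15 → (17, 'ccdac')
  16 → (18, 'cdac')
  17 → (3, 'daabaddadbcccaccdac')
  18 → (19, 'dac')
  19 → (9, 'dadbcccaccdac')
  20 → (11, 'dbcccaccdac')
  21 → (8, 'ddadbcccaccdac')

SA = [4, 5, 1, 20, 16, 10, 7, 0, 6, 12, 2, 21, 15, 14, 13, 17, 18, 3, 19, 9, 11, 8]
[i] adj suffixes → lcp
  [1] 4/5 → 1 ('a')
  [2] 5/1 → 2 ('ab')
  [3] 1/20 → 1 ('a')
  [4] 20/16 → 2 ('ac')
  [5] 16/10 → 1 ('a')
  [6] 10/7 → 2 ('ad')
  [7] 7/0 → 0 ('')
  [8] 0/6 → 2 ('ba')
  [9] 6/12 → 1 ('b')
  [10] 12/2 → 1 ('b')
  [11] 2/21 → 0 ('')
  [12] 21/15 → 1 ('c')
  [13] 15/14 → 1 ('c')
  [14] 14/13 → 2 ('cc')
  [15] 13/17 → 2 ('cc')
  [16] 17/18 → 1 ('c')
  [17] 18/3 → 0 ('')
  [18] 3/19 → 2 ('da')
  [19] 19/9 → 2 ('da')
  [20] 9/11 → 1 ('d')
  [21] 11/8 → 1 ('d')

n(n+1)/2 = 22·23/2 = 253
Σ LCP = 0 + 1 + 2 + 1 + 2 + 1 + 2 + 0 + 2 + 1 + 1 + 0 + 1 + 1 + 2 + 2 + 1 + 0 + 2 + 2 + 1 + 1 = 26
distinct = 253 − 26 = 227

227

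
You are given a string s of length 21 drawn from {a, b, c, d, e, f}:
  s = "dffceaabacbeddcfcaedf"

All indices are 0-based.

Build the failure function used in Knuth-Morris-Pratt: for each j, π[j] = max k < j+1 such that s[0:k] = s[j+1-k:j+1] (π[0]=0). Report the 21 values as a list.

[0, 0, 0, 0, 0, 0, 0, 0, 0, 0, 0, 0, 1, 1, 0, 0, 0, 0, 0, 1, 2]

π[0] = 0
j=1 s[j]='f': π[1]=0 (border '')
j=2 s[j]='f': π[2]=0 (border '')
j=3 s[j]='c': π[3]=0 (border '')
j=4 s[j]='e': π[4]=0 (border '')
j=5 s[j]='a': π[5]=0 (border '')
j=6 s[j]='a': π[6]=0 (border '')
j=7 s[j]='b': π[7]=0 (border '')
j=8 s[j]='a': π[8]=0 (border '')
j=9 s[j]='c': π[9]=0 (border '')
j=10 s[j]='b': π[10]=0 (border '')
j=11 s[j]='e': π[11]=0 (border '')
j=12 s[j]='d': π[12]=1 (border 'd')
j=13 s[j]='d': k: 1→0; π[13]=1 (border 'd')
j=14 s[j]='c': k: 1→0; π[14]=0 (border '')
j=15 s[j]='f': π[15]=0 (border '')
j=16 s[j]='c': π[16]=0 (border '')
j=17 s[j]='a': π[17]=0 (border '')
j=18 s[j]='e': π[18]=0 (border '')
j=19 s[j]='d': π[19]=1 (border 'd')
j=20 s[j]='f': π[20]=2 (border 'df')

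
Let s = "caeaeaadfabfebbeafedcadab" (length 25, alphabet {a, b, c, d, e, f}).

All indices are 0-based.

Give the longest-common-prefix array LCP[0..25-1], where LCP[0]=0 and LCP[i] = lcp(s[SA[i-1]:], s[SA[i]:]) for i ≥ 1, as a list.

[0, 1, 2, 1, 2, 1, 3, 1, 0, 1, 1, 1, 0, 2, 0, 1, 1, 0, 2, 2, 1, 1, 0, 1, 2]

rank | idx | suffix
   0 |   5 | aadfabfebbeafedcadab
   1 |  23 | ab
   2 |   9 | abfebbeafedcadab
   3 |  21 | adab
   4 |   6 | adfabfebbeafedcadab
   5 |   3 | aeaadfabfebbeafedcadab
   6 |   1 | aeaeaadfabfebbeafedcadab
   7 |  16 | afedcadab
   8 |  24 | b
   9 |  13 | bbeafedcadab
  10 |  14 | beafedcadab
  11 |  10 | bfebbeafedcadab
  12 |  20 | cadab
  13 |   0 | caeaeaadfabfebbeafedcadab
  14 |  22 | dab
  15 |  19 | dcadab
  16 |   7 | dfabfebbeafedcadab
  17 |   4 | eaadfabfebbeafedcadab
  18 |   2 | eaeaadfabfebbeafedcadab
  19 |  15 | eafedcadab
  20 |  12 | ebbeafedcadab
  21 |  18 | edcadab
  22 |   8 | fabfebbeafedcadab
  23 |  11 | febbeafedcadab
  24 |  17 | fedcadab

SA = [5, 23, 9, 21, 6, 3, 1, 16, 24, 13, 14, 10, 20, 0, 22, 19, 7, 4, 2, 15, 12, 18, 8, 11, 17]
rank  pair      lcp
   1  s[5:],s[23:]  1  'a'
   2  s[23:],s[9:]  2  'ab'
   3  s[9:],s[21:]  1  'a'
   4  s[21:],s[6:]  2  'ad'
   5  s[6:],s[3:]  1  'a'
   6  s[3:],s[1:]  3  'aea'
   7  s[1:],s[16:]  1  'a'
   8  s[16:],s[24:]  0  ''
   9  s[24:],s[13:]  1  'b'
  10  s[13:],s[14:]  1  'b'
  11  s[14:],s[10:]  1  'b'
  12  s[10:],s[20:]  0  ''
  13  s[20:],s[0:]  2  'ca'
  14  s[0:],s[22:]  0  ''
  15  s[22:],s[19:]  1  'd'
  16  s[19:],s[7:]  1  'd'
  17  s[7:],s[4:]  0  ''
  18  s[4:],s[2:]  2  'ea'
  19  s[2:],s[15:]  2  'ea'
  20  s[15:],s[12:]  1  'e'
  21  s[12:],s[18:]  1  'e'
  22  s[18:],s[8:]  0  ''
  23  s[8:],s[11:]  1  'f'
  24  s[11:],s[17:]  2  'fe'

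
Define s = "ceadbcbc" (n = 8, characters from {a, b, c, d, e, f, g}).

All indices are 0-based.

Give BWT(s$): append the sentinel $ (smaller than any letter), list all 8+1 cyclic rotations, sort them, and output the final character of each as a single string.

rank  rotation   last
    0  $ceadbcbc  c
    1  adbcbc$ce  e
    2  bc$ceadbc  c
    3  bcbc$cead  d
    4  c$ceadbcb  b
    5  cbc$ceadb  b
    6  ceadbcbc$  $
    7  dbcbc$cea  a
    8  eadbcbc$c  c

cecdbb$ac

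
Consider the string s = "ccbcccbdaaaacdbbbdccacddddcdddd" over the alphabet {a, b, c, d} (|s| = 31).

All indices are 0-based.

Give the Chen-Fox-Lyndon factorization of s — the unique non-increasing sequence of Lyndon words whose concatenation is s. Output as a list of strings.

["c", "c", "bcccbd", "aaaacdbbbdccacddddcdddd"]

emit factor 1: 'c' (i=0, period=1)
emit factor 2: 'c' (i=1, period=1)
emit factor 3: 'bcccbd' (i=2, period=6)
emit factor 4: 'aaaacdbbbdccacddddcdddd' (i=8, period=23)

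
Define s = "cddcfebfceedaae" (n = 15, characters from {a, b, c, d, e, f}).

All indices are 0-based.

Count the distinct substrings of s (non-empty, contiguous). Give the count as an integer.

111

rank | idx | suffix
   0 |  12 | aae
   1 |  13 | ae
   2 |   6 | bfceedaae
   3 |   0 | cddcfebfceedaae
   4 |   8 | ceedaae
   5 |   3 | cfebfceedaae
   6 |  11 | daae
   7 |   2 | dcfebfceedaae
   8 |   1 | ddcfebfceedaae
   9 |  14 | e
  10 |   5 | ebfceedaae
  11 |  10 | edaae
  12 |   9 | eedaae
  13 |   7 | fceedaae
  14 |   4 | febfceedaae

SA = [12, 13, 6, 0, 8, 3, 11, 2, 1, 14, 5, 10, 9, 7, 4]
rank  pair      lcp
   1  s[12:],s[13:]  1  'a'
   2  s[13:],s[6:]  0  ''
   3  s[6:],s[0:]  0  ''
   4  s[0:],s[8:]  1  'c'
   5  s[8:],s[3:]  1  'c'
   6  s[3:],s[11:]  0  ''
   7  s[11:],s[2:]  1  'd'
   8  s[2:],s[1:]  1  'd'
   9  s[1:],s[14:]  0  ''
  10  s[14:],s[5:]  1  'e'
  11  s[5:],s[10:]  1  'e'
  12  s[10:],s[9:]  1  'e'
  13  s[9:],s[7:]  0  ''
  14  s[7:],s[4:]  1  'f'

n(n+1)/2 = 15·16/2 = 120
Σ LCP = 0 + 1 + 0 + 0 + 1 + 1 + 0 + 1 + 1 + 0 + 1 + 1 + 1 + 0 + 1 = 9
distinct = 120 − 9 = 111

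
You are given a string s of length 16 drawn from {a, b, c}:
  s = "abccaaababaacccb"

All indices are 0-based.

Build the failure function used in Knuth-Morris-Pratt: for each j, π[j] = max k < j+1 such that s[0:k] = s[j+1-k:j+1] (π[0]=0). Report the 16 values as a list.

π[0] = 0
j=1 s[j]='b': π[1]=0 (border '')
j=2 s[j]='c': π[2]=0 (border '')
j=3 s[j]='c': π[3]=0 (border '')
j=4 s[j]='a': π[4]=1 (border 'a')
j=5 s[j]='a': k: 1→0; π[5]=1 (border 'a')
j=6 s[j]='a': k: 1→0; π[6]=1 (border 'a')
j=7 s[j]='b': π[7]=2 (border 'ab')
j=8 s[j]='a': k: 2→0; π[8]=1 (border 'a')
j=9 s[j]='b': π[9]=2 (border 'ab')
j=10 s[j]='a': k: 2→0; π[10]=1 (border 'a')
j=11 s[j]='a': k: 1→0; π[11]=1 (border 'a')
j=12 s[j]='c': k: 1→0; π[12]=0 (border '')
j=13 s[j]='c': π[13]=0 (border '')
j=14 s[j]='c': π[14]=0 (border '')
j=15 s[j]='b': π[15]=0 (border '')

[0, 0, 0, 0, 1, 1, 1, 2, 1, 2, 1, 1, 0, 0, 0, 0]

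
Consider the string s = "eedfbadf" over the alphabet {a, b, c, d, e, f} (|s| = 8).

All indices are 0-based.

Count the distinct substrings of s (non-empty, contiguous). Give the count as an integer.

sorted suffixes:
  #0 SA[0]=5  'adf'
  #1 SA[1]=4  'badf'
  #2 SA[2]=6  'df'
  #3 SA[3]=2  'dfbadf'
  #4 SA[4]=1  'edfbadf'
  #5 SA[5]=0  'eedfbadf'
  #6 SA[6]=7  'f'
  #7 SA[7]=3  'fbadf'

SA = [5, 4, 6, 2, 1, 0, 7, 3]
rank  pair      lcp
   1  s[5:],s[4:]  0  ''
   2  s[4:],s[6:]  0  ''
   3  s[6:],s[2:]  2  'df'
   4  s[2:],s[1:]  0  ''
   5  s[1:],s[0:]  1  'e'
   6  s[0:],s[7:]  0  ''
   7  s[7:],s[3:]  1  'f'

n(n+1)/2 = 8·9/2 = 36
Σ LCP = 0 + 0 + 0 + 2 + 0 + 1 + 0 + 1 = 4
distinct = 36 − 4 = 32

32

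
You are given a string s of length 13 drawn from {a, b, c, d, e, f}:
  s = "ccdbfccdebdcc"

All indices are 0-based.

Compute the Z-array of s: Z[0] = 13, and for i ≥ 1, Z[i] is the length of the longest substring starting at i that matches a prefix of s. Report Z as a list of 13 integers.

Z[0]=13
i=1: i≥r, start 0; Z[1]=1 scan→box=[1,2)
i=2: i≥r, start 0; Z[2]=0
i=3: i≥r, start 0; Z[3]=0
i=4: i≥r, start 0; Z[4]=0
i=5: i≥r, start 0; Z[5]=3 scan→box=[5,8)
i=6: min(r-i=2, Z[1]=1)=1; Z[6]=1
i=7: min(r-i=1, Z[2]=0)=0; Z[7]=0
i=8: i≥r, start 0; Z[8]=0
i=9: i≥r, start 0; Z[9]=0
i=10: i≥r, start 0; Z[10]=0
i=11: i≥r, start 0; Z[11]=2 scan→box=[11,13)
i=12: min(r-i=1, Z[1]=1)=1; Z[12]=1

[13, 1, 0, 0, 0, 3, 1, 0, 0, 0, 0, 2, 1]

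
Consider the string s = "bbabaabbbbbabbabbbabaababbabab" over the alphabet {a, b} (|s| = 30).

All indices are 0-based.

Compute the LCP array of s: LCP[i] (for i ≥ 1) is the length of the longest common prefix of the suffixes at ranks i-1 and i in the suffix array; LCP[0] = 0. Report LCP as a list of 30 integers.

[0, 3, 1, 2, 5, 3, 4, 2, 5, 3, 4, 0, 1, 4, 2, 3, 6, 4, 3, 6, 4, 1, 7, 5, 4, 5, 2, 5, 3, 4]

rank | idx | suffix
   0 |  20 | aababbabab
   1 |   4 | aabbbbbabbabbbabaababbabab
   2 |  28 | ab
   3 |  18 | abaababbabab
   4 |   2 | abaabbbbbabbabbbabaababbabab
   5 |  26 | abab
   6 |  21 | ababbabab
   7 |  23 | abbabab
   8 |  11 | abbabbbabaababbabab
   9 |  14 | abbbabaababbabab
  10 |   5 | abbbbbabbabbbabaababbabab
  11 |  29 | b
  12 |  19 | baababbabab
  13 |   3 | baabbbbbabbabbbabaababbabab
  14 |  27 | bab
  15 |  17 | babaababbabab
  16 |   1 | babaabbbbbabbabbbabaababbabab
  17 |  25 | babab
  18 |  22 | babbabab
  19 |  10 | babbabbbabaababbabab
  20 |  13 | babbbabaababbabab
  21 |  16 | bbabaababbabab
  22 |   0 | bbabaabbbbbabbabbbabaababbabab
  23 |  24 | bbabab
  24 |   9 | bbabbabbbabaababbabab
  25 |  12 | bbabbbabaababbabab
  26 |  15 | bbbabaababbabab
  27 |   8 | bbbabbabbbabaababbabab
  28 |   7 | bbbbabbabbbabaababbabab
  29 |   6 | bbbbbabbabbbabaababbabab

SA = [20, 4, 28, 18, 2, 26, 21, 23, 11, 14, 5, 29, 19, 3, 27, 17, 1, 25, 22, 10, 13, 16, 0, 24, 9, 12, 15, 8, 7, 6]
rank  pair      lcp
   1  s[20:],s[4:]  3  'aab'
   2  s[4:],s[28:]  1  'a'
   3  s[28:],s[18:]  2  'ab'
   4  s[18:],s[2:]  5  'abaab'
   5  s[2:],s[26:]  3  'aba'
   6  s[26:],s[21:]  4  'abab'
   7  s[21:],s[23:]  2  'ab'
   8  s[23:],s[11:]  5  'abbab'
   9  s[11:],s[14:]  3  'abb'
  10  s[14:],s[5:]  4  'abbb'
  11  s[5:],s[29:]  0  ''
  12  s[29:],s[19:]  1  'b'
  13  s[19:],s[3:]  4  'baab'
  14  s[3:],s[27:]  2  'ba'
  15  s[27:],s[17:]  3  'bab'
  16  s[17:],s[1:]  6  'babaab'
  17  s[1:],s[25:]  4  'baba'
  18  s[25:],s[22:]  3  'bab'
  19  s[22:],s[10:]  6  'babbab'
  20  s[10:],s[13:]  4  'babb'
  21  s[13:],s[16:]  1  'b'
  22  s[16:],s[0:]  7  'bbabaab'
  23  s[0:],s[24:]  5  'bbaba'
  24  s[24:],s[9:]  4  'bbab'
  25  s[9:],s[12:]  5  'bbabb'
  26  s[12:],s[15:]  2  'bb'
  27  s[15:],s[8:]  5  'bbbab'
  28  s[8:],s[7:]  3  'bbb'
  29  s[7:],s[6:]  4  'bbbb'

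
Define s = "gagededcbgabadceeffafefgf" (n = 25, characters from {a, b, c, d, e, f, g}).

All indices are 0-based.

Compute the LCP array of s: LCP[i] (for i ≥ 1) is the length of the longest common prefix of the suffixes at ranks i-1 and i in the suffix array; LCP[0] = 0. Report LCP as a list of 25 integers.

sorted suffixes:
  #0 SA[0]=10  'abadceeffafefgf'
  #1 SA[1]=12  'adceeffafefgf'
  #2 SA[2]=19  'afefgf'
  #3 SA[3]=1  'agededcbgabadceeffafefgf'
  #4 SA[4]=11  'badceeffafefgf'
  #5 SA[5]=8  'bgabadceeffafefgf'
  #6 SA[6]=7  'cbgabadceeffafefgf'
  #7 SA[7]=14  'ceeffafefgf'
  #8 SA[8]=6  'dcbgabadceeffafefgf'
  #9 SA[9]=13  'dceeffafefgf'
  #10 SA[10]=4  'dedcbgabadceeffafefgf'
  #11 SA[11]=5  'edcbgabadceeffafefgf'
  #12 SA[12]=3  'ededcbgabadceeffafefgf'
  #13 SA[13]=15  'eeffafefgf'
  #14 SA[14]=16  'effafefgf'
  #15 SA[15]=21  'efgf'
  #16 SA[16]=24  'f'
  #17 SA[17]=18  'fafefgf'
  #18 SA[18]=20  'fefgf'
  #19 SA[19]=17  'ffafefgf'
  #20 SA[20]=22  'fgf'
  #21 SA[21]=9  'gabadceeffafefgf'
  #22 SA[22]=0  'gagededcbgabadceeffafefgf'
  #23 SA[23]=2  'gededcbgabadceeffafefgf'
  #24 SA[24]=23  'gf'

SA = [10, 12, 19, 1, 11, 8, 7, 14, 6, 13, 4, 5, 3, 15, 16, 21, 24, 18, 20, 17, 22, 9, 0, 2, 23]
i: (SA[i-1],SA[i]) lcp shared
  1: (10,12) 1 'a'
  2: (12,19) 1 'a'
  3: (19,1) 1 'a'
  4: (1,11) 0 ''
  5: (11,8) 1 'b'
  6: (8,7) 0 ''
  7: (7,14) 1 'c'
  8: (14,6) 0 ''
  9: (6,13) 2 'dc'
  10: (13,4) 1 'd'
  11: (4,5) 0 ''
  12: (5,3) 2 'ed'
  13: (3,15) 1 'e'
  14: (15,16) 1 'e'
  15: (16,21) 2 'ef'
  16: (21,24) 0 ''
  17: (24,18) 1 'f'
  18: (18,20) 1 'f'
  19: (20,17) 1 'f'
  20: (17,22) 1 'f'
  21: (22,9) 0 ''
  22: (9,0) 2 'ga'
  23: (0,2) 1 'g'
  24: (2,23) 1 'g'

[0, 1, 1, 1, 0, 1, 0, 1, 0, 2, 1, 0, 2, 1, 1, 2, 0, 1, 1, 1, 1, 0, 2, 1, 1]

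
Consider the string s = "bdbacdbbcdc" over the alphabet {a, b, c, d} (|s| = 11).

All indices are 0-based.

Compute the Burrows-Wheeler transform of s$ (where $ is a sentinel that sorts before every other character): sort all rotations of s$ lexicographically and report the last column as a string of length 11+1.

rank  rotation      last
    0  $bdbacdbbcdc  c
    1  acdbbcdc$bdb  b
    2  bacdbbcdc$bd  d
    3  bbcdc$bdbacd  d
    4  bcdc$bdbacdb  b
    5  bdbacdbbcdc$  $
    6  c$bdbacdbbcd  d
    7  cdbbcdc$bdba  a
    8  cdc$bdbacdbb  b
    9  dbacdbbcdc$b  b
   10  dbbcdc$bdbac  c
   11  dc$bdbacdbbc  c

cbddb$dabbcc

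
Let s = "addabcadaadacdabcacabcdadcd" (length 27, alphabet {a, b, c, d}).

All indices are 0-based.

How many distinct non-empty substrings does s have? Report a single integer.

sorted suffixes:
  #0 SA[0]=8  'aadacdabcacabcdadcd'
  #1 SA[1]=14  'abcacabcdadcd'
  #2 SA[2]=3  'abcadaadacdabcacabcdadcd'
  #3 SA[3]=19  'abcdadcd'
  #4 SA[4]=17  'acabcdadcd'
  #5 SA[5]=11  'acdabcacabcdadcd'
  #6 SA[6]=6  'adaadacdabcacabcdadcd'
  #7 SA[7]=9  'adacdabcacabcdadcd'
  #8 SA[8]=23  'adcd'
  #9 SA[9]=0  'addabcadaadacdabcacabcdadcd'
  #10 SA[10]=15  'bcacabcdadcd'
  #11 SA[11]=4  'bcadaadacdabcacabcdadcd'
  #12 SA[12]=20  'bcdadcd'
  #13 SA[13]=18  'cabcdadcd'
  #14 SA[14]=16  'cacabcdadcd'
  #15 SA[15]=5  'cadaadacdabcacabcdadcd'
  #16 SA[16]=25  'cd'
  #17 SA[17]=12  'cdabcacabcdadcd'
  #18 SA[18]=21  'cdadcd'
  #19 SA[19]=26  'd'
  #20 SA[20]=7  'daadacdabcacabcdadcd'
  #21 SA[21]=13  'dabcacabcdadcd'
  #22 SA[22]=2  'dabcadaadacdabcacabcdadcd'
  #23 SA[23]=10  'dacdabcacabcdadcd'
  #24 SA[24]=22  'dadcd'
  #25 SA[25]=24  'dcd'
  #26 SA[26]=1  'ddabcadaadacdabcacabcdadcd'

SA = [8, 14, 3, 19, 17, 11, 6, 9, 23, 0, 15, 4, 20, 18, 16, 5, 25, 12, 21, 26, 7, 13, 2, 10, 22, 24, 1]
rank  pair      lcp
   1  s[8:],s[14:]  1  'a'
   2  s[14:],s[3:]  4  'abca'
   3  s[3:],s[19:]  3  'abc'
   4  s[19:],s[17:]  1  'a'
   5  s[17:],s[11:]  2  'ac'
   6  s[11:],s[6:]  1  'a'
   7  s[6:],s[9:]  3  'ada'
   8  s[9:],s[23:]  2  'ad'
   9  s[23:],s[0:]  2  'ad'
  10  s[0:],s[15:]  0  ''
  11  s[15:],s[4:]  3  'bca'
  12  s[4:],s[20:]  2  'bc'
  13  s[20:],s[18:]  0  ''
  14  s[18:],s[16:]  2  'ca'
  15  s[16:],s[5:]  2  'ca'
  16  s[5:],s[25:]  1  'c'
  17  s[25:],s[12:]  2  'cd'
  18  s[12:],s[21:]  3  'cda'
  19  s[21:],s[26:]  0  ''
  20  s[26:],s[7:]  1  'd'
  21  s[7:],s[13:]  2  'da'
  22  s[13:],s[2:]  5  'dabca'
  23  s[2:],s[10:]  2  'da'
  24  s[10:],s[22:]  2  'da'
  25  s[22:],s[24:]  1  'd'
  26  s[24:],s[1:]  1  'd'

n(n+1)/2 = 27·28/2 = 378
Σ LCP = 0 + 1 + 4 + 3 + 1 + 2 + 1 + 3 + 2 + 2 + 0 + 3 + 2 + 0 + 2 + 2 + 1 + 2 + 3 + 0 + 1 + 2 + 5 + 2 + 2 + 1 + 1 = 48
distinct = 378 − 48 = 330

330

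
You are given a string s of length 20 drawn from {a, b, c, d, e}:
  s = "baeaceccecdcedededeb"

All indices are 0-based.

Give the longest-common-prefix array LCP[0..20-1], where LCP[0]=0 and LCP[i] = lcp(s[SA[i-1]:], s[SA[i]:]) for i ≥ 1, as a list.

rank | idx | suffix
   0 |   3 | aceccecdcedededeb
   1 |   1 | aeaceccecdcedededeb
   2 |  19 | b
   3 |   0 | baeaceccecdcedededeb
   4 |   6 | ccecdcedededeb
   5 |   9 | cdcedededeb
   6 |   4 | ceccecdcedededeb
   7 |   7 | cecdcedededeb
   8 |  11 | cedededeb
   9 |  10 | dcedededeb
  10 |  17 | deb
  11 |  15 | dedeb
  12 |  13 | dededeb
  13 |   2 | eaceccecdcedededeb
  14 |  18 | eb
  15 |   5 | eccecdcedededeb
  16 |   8 | ecdcedededeb
  17 |  16 | edeb
  18 |  14 | ededeb
  19 |  12 | edededeb

SA = [3, 1, 19, 0, 6, 9, 4, 7, 11, 10, 17, 15, 13, 2, 18, 5, 8, 16, 14, 12]
[i] adj suffixes → lcp
  [1] 3/1 → 1 ('a')
  [2] 1/19 → 0 ('')
  [3] 19/0 → 1 ('b')
  [4] 0/6 → 0 ('')
  [5] 6/9 → 1 ('c')
  [6] 9/4 → 1 ('c')
  [7] 4/7 → 3 ('cec')
  [8] 7/11 → 2 ('ce')
  [9] 11/10 → 0 ('')
  [10] 10/17 → 1 ('d')
  [11] 17/15 → 2 ('de')
  [12] 15/13 → 4 ('dede')
  [13] 13/2 → 0 ('')
  [14] 2/18 → 1 ('e')
  [15] 18/5 → 1 ('e')
  [16] 5/8 → 2 ('ec')
  [17] 8/16 → 1 ('e')
  [18] 16/14 → 3 ('ede')
  [19] 14/12 → 5 ('edede')

[0, 1, 0, 1, 0, 1, 1, 3, 2, 0, 1, 2, 4, 0, 1, 1, 2, 1, 3, 5]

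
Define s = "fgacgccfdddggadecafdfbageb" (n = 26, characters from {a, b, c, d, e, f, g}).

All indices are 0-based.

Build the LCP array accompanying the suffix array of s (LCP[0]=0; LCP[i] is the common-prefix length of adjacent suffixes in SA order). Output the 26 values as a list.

[0, 1, 1, 1, 0, 1, 0, 1, 1, 1, 0, 2, 1, 1, 1, 0, 1, 0, 1, 2, 1, 0, 2, 1, 1, 1]

sorted suffixes:
  #0 SA[0]=2  'acgccfdddggadecafdfbageb'
  #1 SA[1]=13  'adecafdfbageb'
  #2 SA[2]=17  'afdfbageb'
  #3 SA[3]=22  'ageb'
  #4 SA[4]=25  'b'
  #5 SA[5]=21  'bageb'
  #6 SA[6]=16  'cafdfbageb'
  #7 SA[7]=5  'ccfdddggadecafdfbageb'
  #8 SA[8]=6  'cfdddggadecafdfbageb'
  #9 SA[9]=3  'cgccfdddggadecafdfbageb'
  #10 SA[10]=8  'dddggadecafdfbageb'
  #11 SA[11]=9  'ddggadecafdfbageb'
  #12 SA[12]=14  'decafdfbageb'
  #13 SA[13]=19  'dfbageb'
  #14 SA[14]=10  'dggadecafdfbageb'
  #15 SA[15]=24  'eb'
  #16 SA[16]=15  'ecafdfbageb'
  #17 SA[17]=20  'fbageb'
  #18 SA[18]=7  'fdddggadecafdfbageb'
  #19 SA[19]=18  'fdfbageb'
  #20 SA[20]=0  'fgacgccfdddggadecafdfbageb'
  #21 SA[21]=1  'gacgccfdddggadecafdfbageb'
  #22 SA[22]=12  'gadecafdfbageb'
  #23 SA[23]=4  'gccfdddggadecafdfbageb'
  #24 SA[24]=23  'geb'
  #25 SA[25]=11  'ggadecafdfbageb'

SA = [2, 13, 17, 22, 25, 21, 16, 5, 6, 3, 8, 9, 14, 19, 10, 24, 15, 20, 7, 18, 0, 1, 12, 4, 23, 11]
i: (SA[i-1],SA[i]) lcp shared
  1: (2,13) 1 'a'
  2: (13,17) 1 'a'
  3: (17,22) 1 'a'
  4: (22,25) 0 ''
  5: (25,21) 1 'b'
  6: (21,16) 0 ''
  7: (16,5) 1 'c'
  8: (5,6) 1 'c'
  9: (6,3) 1 'c'
  10: (3,8) 0 ''
  11: (8,9) 2 'dd'
  12: (9,14) 1 'd'
  13: (14,19) 1 'd'
  14: (19,10) 1 'd'
  15: (10,24) 0 ''
  16: (24,15) 1 'e'
  17: (15,20) 0 ''
  18: (20,7) 1 'f'
  19: (7,18) 2 'fd'
  20: (18,0) 1 'f'
  21: (0,1) 0 ''
  22: (1,12) 2 'ga'
  23: (12,4) 1 'g'
  24: (4,23) 1 'g'
  25: (23,11) 1 'g'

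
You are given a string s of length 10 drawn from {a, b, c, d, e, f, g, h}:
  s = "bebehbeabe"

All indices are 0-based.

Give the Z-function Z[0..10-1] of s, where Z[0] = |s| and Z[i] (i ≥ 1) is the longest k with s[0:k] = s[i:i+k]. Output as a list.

[10, 0, 2, 0, 0, 2, 0, 0, 2, 0]

Z[0]=10
i=1: i≥r, start 0; Z[1]=0
i=2: i≥r, start 0; Z[2]=2 extend→box=[2,4)
i=3: min(r-i=1, Z[1]=0)=0; Z[3]=0
i=4: i≥r, start 0; Z[4]=0
i=5: i≥r, start 0; Z[5]=2 extend→box=[5,7)
i=6: min(r-i=1, Z[1]=0)=0; Z[6]=0
i=7: i≥r, start 0; Z[7]=0
i=8: i≥r, start 0; Z[8]=2 extend→box=[8,10)
i=9: min(r-i=1, Z[1]=0)=0; Z[9]=0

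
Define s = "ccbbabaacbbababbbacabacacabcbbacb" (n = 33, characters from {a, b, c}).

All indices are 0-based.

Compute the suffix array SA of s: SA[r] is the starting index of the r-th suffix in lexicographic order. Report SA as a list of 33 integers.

[6, 4, 11, 19, 13, 25, 17, 23, 21, 30, 7, 32, 5, 3, 10, 12, 16, 20, 29, 2, 9, 15, 28, 14, 26, 18, 24, 22, 31, 1, 8, 27, 0]

rank | idx | suffix
   0 |   6 | aacbbababbbacabacacabcbbacb
   1 |   4 | abaacbbababbbacabacacabcbbacb
   2 |  11 | ababbbacabacacabcbbacb
   3 |  19 | abacacabcbbacb
   4 |  13 | abbbacabacacabcbbacb
   5 |  25 | abcbbacb
   6 |  17 | acabacacabcbbacb
   7 |  23 | acabcbbacb
   8 |  21 | acacabcbbacb
   9 |  30 | acb
  10 |   7 | acbbababbbacabacacabcbbacb
  11 |  32 | b
  12 |   5 | baacbbababbbacabacacabcbbacb
  13 |   3 | babaacbbababbbacabacacabcbbacb
  14 |  10 | bababbbacabacacabcbbacb
  15 |  12 | babbbacabacacabcbbacb
  16 |  16 | bacabacacabcbbacb
  17 |  20 | bacacabcbbacb
  18 |  29 | bacb
  19 |   2 | bbabaacbbababbbacabacacabcbbacb
  20 |   9 | bbababbbacabacacabcbbacb
  21 |  15 | bbacabacacabcbbacb
  22 |  28 | bbacb
  23 |  14 | bbbacabacacabcbbacb
  24 |  26 | bcbbacb
  25 |  18 | cabacacabcbbacb
  26 |  24 | cabcbbacb
  27 |  22 | cacabcbbacb
  28 |  31 | cb
  29 |   1 | cbbabaacbbababbbacabacacabcbbacb
  30 |   8 | cbbababbbacabacacabcbbacb
  31 |  27 | cbbacb
  32 |   0 | ccbbabaacbbababbbacabacacabcbbacb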